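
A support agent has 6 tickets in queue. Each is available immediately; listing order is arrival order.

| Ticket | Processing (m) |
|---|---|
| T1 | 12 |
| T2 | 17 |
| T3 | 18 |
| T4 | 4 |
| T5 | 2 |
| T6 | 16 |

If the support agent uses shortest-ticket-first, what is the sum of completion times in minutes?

SPT (increasing processing time): T5 T4 T1 T6 T2 T3.
T5: 0→2
T4: 2→6
T1: 6→18
T6: 18→34
T2: 34→51
T3: 51→69
Sum = 2+6+18+34+51+69 = 180.

180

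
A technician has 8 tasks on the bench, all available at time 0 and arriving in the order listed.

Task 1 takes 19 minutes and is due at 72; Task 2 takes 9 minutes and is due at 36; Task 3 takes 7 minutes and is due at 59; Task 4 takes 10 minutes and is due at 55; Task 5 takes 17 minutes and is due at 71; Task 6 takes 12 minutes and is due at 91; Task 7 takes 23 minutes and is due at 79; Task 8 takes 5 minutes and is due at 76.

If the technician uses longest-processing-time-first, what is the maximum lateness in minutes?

54

LPT (decreasing processing time): Task 7 Task 1 Task 5 Task 6 Task 4 Task 2 Task 3 Task 8.
Task 7: 0→23, due 79, lateness -56
Task 1: 23→42, due 72, lateness -30
Task 5: 42→59, due 71, lateness -12
Task 6: 59→71, due 91, lateness -20
Task 4: 71→81, due 55, lateness 26
Task 2: 81→90, due 36, lateness 54
Task 3: 90→97, due 59, lateness 38
Task 8: 97→102, due 76, lateness 26
Maximum = 54.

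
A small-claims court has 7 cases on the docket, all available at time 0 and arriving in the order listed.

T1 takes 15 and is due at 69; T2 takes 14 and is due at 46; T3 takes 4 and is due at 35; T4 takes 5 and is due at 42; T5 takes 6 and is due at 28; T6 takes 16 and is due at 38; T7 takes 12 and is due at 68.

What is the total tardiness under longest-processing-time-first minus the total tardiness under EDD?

LPT (decreasing processing time): T6 T1 T2 T7 T5 T4 T3.
T6: 0→16, due 38, tardiness 0
T1: 16→31, due 69, tardiness 0
T2: 31→45, due 46, tardiness 0
T7: 45→57, due 68, tardiness 0
T5: 57→63, due 28, tardiness 35
T4: 63→68, due 42, tardiness 26
T3: 68→72, due 35, tardiness 37
Sum = 0+0+0+0+35+26+37 = 98.
EDD (increasing due date): T5 T3 T6 T4 T2 T7 T1.
T5: 0→6, due 28, tardiness 0
T3: 6→10, due 35, tardiness 0
T6: 10→26, due 38, tardiness 0
T4: 26→31, due 42, tardiness 0
T2: 31→45, due 46, tardiness 0
T7: 45→57, due 68, tardiness 0
T1: 57→72, due 69, tardiness 3
Sum = 0+0+0+0+0+0+3 = 3.
Difference = 98 − 3 = 95.

95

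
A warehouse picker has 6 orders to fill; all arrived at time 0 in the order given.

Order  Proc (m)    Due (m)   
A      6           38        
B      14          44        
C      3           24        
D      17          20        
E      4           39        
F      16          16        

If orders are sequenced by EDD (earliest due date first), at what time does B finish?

60

EDD (increasing due date): F D C A E B.
F: 0→16
D: 16→33
C: 33→36
A: 36→42
E: 42→46
B: 46→60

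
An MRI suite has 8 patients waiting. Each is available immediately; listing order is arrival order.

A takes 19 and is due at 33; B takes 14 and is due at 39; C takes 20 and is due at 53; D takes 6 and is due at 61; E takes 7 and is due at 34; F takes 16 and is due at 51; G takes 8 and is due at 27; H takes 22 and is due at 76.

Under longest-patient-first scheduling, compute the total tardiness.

LPT (decreasing processing time): H C A F B G E D.
H: 0→22, due 76, tardiness 0
C: 22→42, due 53, tardiness 0
A: 42→61, due 33, tardiness 28
F: 61→77, due 51, tardiness 26
B: 77→91, due 39, tardiness 52
G: 91→99, due 27, tardiness 72
E: 99→106, due 34, tardiness 72
D: 106→112, due 61, tardiness 51
Sum = 0+0+28+26+52+72+72+51 = 301.

301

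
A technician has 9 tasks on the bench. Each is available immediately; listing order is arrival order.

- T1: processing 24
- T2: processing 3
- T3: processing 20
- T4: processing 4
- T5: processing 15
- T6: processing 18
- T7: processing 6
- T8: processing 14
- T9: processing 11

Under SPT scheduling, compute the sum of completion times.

SPT (increasing processing time): T2 T4 T7 T9 T8 T5 T6 T3 T1.
T2: 0→3
T4: 3→7
T7: 7→13
T9: 13→24
T8: 24→38
T5: 38→53
T6: 53→71
T3: 71→91
T1: 91→115
Sum = 3+7+13+24+38+53+71+91+115 = 415.

415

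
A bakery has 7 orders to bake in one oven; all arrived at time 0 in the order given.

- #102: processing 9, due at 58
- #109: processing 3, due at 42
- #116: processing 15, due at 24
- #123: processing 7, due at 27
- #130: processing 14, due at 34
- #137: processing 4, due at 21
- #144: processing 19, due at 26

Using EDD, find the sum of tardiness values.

88

EDD (increasing due date): #137 #116 #144 #123 #130 #109 #102.
#137: 0→4, due 21, tardiness 0
#116: 4→19, due 24, tardiness 0
#144: 19→38, due 26, tardiness 12
#123: 38→45, due 27, tardiness 18
#130: 45→59, due 34, tardiness 25
#109: 59→62, due 42, tardiness 20
#102: 62→71, due 58, tardiness 13
Sum = 0+0+12+18+25+20+13 = 88.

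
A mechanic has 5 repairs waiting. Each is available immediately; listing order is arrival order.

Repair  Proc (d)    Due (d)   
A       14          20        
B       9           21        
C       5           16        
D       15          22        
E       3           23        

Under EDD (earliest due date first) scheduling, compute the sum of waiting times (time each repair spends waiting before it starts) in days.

EDD (increasing due date): C A B D E.
C: waits 0, runs 0→5
A: waits 5, runs 5→19
B: waits 19, runs 19→28
D: waits 28, runs 28→43
E: waits 43, runs 43→46
Sum = 0+5+19+28+43 = 95.

95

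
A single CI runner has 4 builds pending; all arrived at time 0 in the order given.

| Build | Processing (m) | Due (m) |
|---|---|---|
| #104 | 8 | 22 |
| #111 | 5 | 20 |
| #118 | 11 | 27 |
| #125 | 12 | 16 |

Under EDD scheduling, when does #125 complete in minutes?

EDD (increasing due date): #125 #111 #104 #118.
#125: 0→12

12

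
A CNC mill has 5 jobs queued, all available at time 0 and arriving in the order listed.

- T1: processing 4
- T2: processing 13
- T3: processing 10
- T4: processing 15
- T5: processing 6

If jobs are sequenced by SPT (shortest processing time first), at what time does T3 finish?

SPT (increasing processing time): T1 T5 T3 T2 T4.
T1: 0→4
T5: 4→10
T3: 10→20

20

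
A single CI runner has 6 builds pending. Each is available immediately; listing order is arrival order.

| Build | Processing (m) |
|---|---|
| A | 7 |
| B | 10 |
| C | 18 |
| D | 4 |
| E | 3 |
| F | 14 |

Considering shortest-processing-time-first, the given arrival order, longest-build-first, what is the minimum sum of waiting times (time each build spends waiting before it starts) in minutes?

86

SPT (increasing processing time): E D A B F C.
E: waits 0, runs 0→3
D: waits 3, runs 3→7
A: waits 7, runs 7→14
B: waits 14, runs 14→24
F: waits 24, runs 24→38
C: waits 38, runs 38→56
Sum = 0+3+7+14+24+38 = 86.
FIFO (arrival order): A B C D E F.
A: waits 0, runs 0→7
B: waits 7, runs 7→17
C: waits 17, runs 17→35
D: waits 35, runs 35→39
E: waits 39, runs 39→42
F: waits 42, runs 42→56
Sum = 0+7+17+35+39+42 = 140.
LPT (decreasing processing time): C F B A D E.
C: waits 0, runs 0→18
F: waits 18, runs 18→32
B: waits 32, runs 32→42
A: waits 42, runs 42→49
D: waits 49, runs 49→53
E: waits 53, runs 53→56
Sum = 0+18+32+42+49+53 = 194.
SPT 86, FIFO 140, LPT 194 → minimum 86.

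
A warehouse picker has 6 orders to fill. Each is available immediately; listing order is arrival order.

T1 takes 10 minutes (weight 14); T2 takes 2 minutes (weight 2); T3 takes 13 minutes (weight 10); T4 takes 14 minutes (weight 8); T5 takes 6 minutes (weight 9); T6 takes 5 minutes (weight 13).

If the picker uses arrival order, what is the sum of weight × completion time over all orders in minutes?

1781

FIFO (arrival order): T1 T2 T3 T4 T5 T6.
T1: finishes 10, weight 14, w·C = 140
T2: finishes 12, weight 2, w·C = 24
T3: finishes 25, weight 10, w·C = 250
T4: finishes 39, weight 8, w·C = 312
T5: finishes 45, weight 9, w·C = 405
T6: finishes 50, weight 13, w·C = 650
Sum = 140+24+250+312+405+650 = 1781.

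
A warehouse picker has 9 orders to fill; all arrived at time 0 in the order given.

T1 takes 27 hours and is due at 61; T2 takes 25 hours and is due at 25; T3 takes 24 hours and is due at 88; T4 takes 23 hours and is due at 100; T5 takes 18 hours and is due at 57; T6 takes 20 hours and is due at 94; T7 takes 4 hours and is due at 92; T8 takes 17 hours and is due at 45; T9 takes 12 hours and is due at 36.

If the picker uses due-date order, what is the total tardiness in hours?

256

EDD (increasing due date): T2 T9 T8 T5 T1 T3 T7 T6 T4.
T2: 0→25, due 25, tardiness 0
T9: 25→37, due 36, tardiness 1
T8: 37→54, due 45, tardiness 9
T5: 54→72, due 57, tardiness 15
T1: 72→99, due 61, tardiness 38
T3: 99→123, due 88, tardiness 35
T7: 123→127, due 92, tardiness 35
T6: 127→147, due 94, tardiness 53
T4: 147→170, due 100, tardiness 70
Sum = 0+1+9+15+38+35+35+53+70 = 256.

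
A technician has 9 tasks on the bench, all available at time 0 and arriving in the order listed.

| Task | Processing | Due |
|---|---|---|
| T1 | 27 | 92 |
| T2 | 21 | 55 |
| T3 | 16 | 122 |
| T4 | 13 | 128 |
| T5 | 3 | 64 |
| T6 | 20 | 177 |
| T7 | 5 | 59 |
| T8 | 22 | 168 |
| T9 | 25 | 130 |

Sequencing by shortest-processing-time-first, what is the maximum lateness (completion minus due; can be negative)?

SPT (increasing processing time): T5 T7 T4 T3 T6 T2 T8 T9 T1.
T5: 0→3, due 64, lateness -61
T7: 3→8, due 59, lateness -51
T4: 8→21, due 128, lateness -107
T3: 21→37, due 122, lateness -85
T6: 37→57, due 177, lateness -120
T2: 57→78, due 55, lateness 23
T8: 78→100, due 168, lateness -68
T9: 100→125, due 130, lateness -5
T1: 125→152, due 92, lateness 60
Maximum = 60.

60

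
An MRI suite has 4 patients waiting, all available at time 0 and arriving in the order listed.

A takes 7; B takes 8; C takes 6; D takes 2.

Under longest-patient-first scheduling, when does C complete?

LPT (decreasing processing time): B A C D.
B: 0→8
A: 8→15
C: 15→21

21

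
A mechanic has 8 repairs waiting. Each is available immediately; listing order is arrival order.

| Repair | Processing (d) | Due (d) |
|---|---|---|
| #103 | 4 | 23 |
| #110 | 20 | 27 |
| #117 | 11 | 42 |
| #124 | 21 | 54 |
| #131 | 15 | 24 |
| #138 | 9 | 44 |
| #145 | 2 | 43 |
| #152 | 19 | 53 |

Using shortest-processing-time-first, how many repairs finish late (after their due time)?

4

SPT (increasing processing time): #145 #103 #138 #117 #131 #152 #110 #124.
#145: 0→2, due 43, tardiness 0
#103: 2→6, due 23, tardiness 0
#138: 6→15, due 44, tardiness 0
#117: 15→26, due 42, tardiness 0
#131: 26→41, due 24, tardiness 17
#152: 41→60, due 53, tardiness 7
#110: 60→80, due 27, tardiness 53
#124: 80→101, due 54, tardiness 47
Late repairs: 4.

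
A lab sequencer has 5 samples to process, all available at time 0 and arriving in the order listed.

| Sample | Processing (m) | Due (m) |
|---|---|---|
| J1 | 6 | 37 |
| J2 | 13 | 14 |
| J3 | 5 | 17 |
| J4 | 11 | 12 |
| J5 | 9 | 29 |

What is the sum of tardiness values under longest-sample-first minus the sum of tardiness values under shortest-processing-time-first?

-4

LPT (decreasing processing time): J2 J4 J5 J1 J3.
J2: 0→13, due 14, tardiness 0
J4: 13→24, due 12, tardiness 12
J5: 24→33, due 29, tardiness 4
J1: 33→39, due 37, tardiness 2
J3: 39→44, due 17, tardiness 27
Sum = 0+12+4+2+27 = 45.
SPT (increasing processing time): J3 J1 J5 J4 J2.
J3: 0→5, due 17, tardiness 0
J1: 5→11, due 37, tardiness 0
J5: 11→20, due 29, tardiness 0
J4: 20→31, due 12, tardiness 19
J2: 31→44, due 14, tardiness 30
Sum = 0+0+0+19+30 = 49.
Difference = 45 − 49 = -4.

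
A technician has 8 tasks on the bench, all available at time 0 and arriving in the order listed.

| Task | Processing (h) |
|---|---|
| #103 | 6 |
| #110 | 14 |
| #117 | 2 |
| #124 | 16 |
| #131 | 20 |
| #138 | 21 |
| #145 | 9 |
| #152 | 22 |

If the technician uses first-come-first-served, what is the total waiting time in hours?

311

FIFO (arrival order): #103 #110 #117 #124 #131 #138 #145 #152.
#103: waits 0, runs 0→6
#110: waits 6, runs 6→20
#117: waits 20, runs 20→22
#124: waits 22, runs 22→38
#131: waits 38, runs 38→58
#138: waits 58, runs 58→79
#145: waits 79, runs 79→88
#152: waits 88, runs 88→110
Sum = 0+6+20+22+38+58+79+88 = 311.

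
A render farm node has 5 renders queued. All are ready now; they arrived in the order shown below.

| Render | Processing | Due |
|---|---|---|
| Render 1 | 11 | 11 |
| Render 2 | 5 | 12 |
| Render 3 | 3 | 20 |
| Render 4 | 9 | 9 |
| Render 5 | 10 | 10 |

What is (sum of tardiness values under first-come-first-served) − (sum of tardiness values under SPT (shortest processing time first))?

-1

FIFO (arrival order): Render 1 Render 2 Render 3 Render 4 Render 5.
Render 1: 0→11, due 11, tardiness 0
Render 2: 11→16, due 12, tardiness 4
Render 3: 16→19, due 20, tardiness 0
Render 4: 19→28, due 9, tardiness 19
Render 5: 28→38, due 10, tardiness 28
Sum = 0+4+0+19+28 = 51.
SPT (increasing processing time): Render 3 Render 2 Render 4 Render 5 Render 1.
Render 3: 0→3, due 20, tardiness 0
Render 2: 3→8, due 12, tardiness 0
Render 4: 8→17, due 9, tardiness 8
Render 5: 17→27, due 10, tardiness 17
Render 1: 27→38, due 11, tardiness 27
Sum = 0+0+8+17+27 = 52.
Difference = 51 − 52 = -1.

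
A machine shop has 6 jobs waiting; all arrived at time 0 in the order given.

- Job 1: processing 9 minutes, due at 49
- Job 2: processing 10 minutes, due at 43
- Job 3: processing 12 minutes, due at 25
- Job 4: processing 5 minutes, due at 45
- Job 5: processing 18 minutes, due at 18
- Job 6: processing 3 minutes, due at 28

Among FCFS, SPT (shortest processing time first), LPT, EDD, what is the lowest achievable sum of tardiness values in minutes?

FIFO (arrival order): Job 1 Job 2 Job 3 Job 4 Job 5 Job 6.
Job 1: 0→9, due 49, tardiness 0
Job 2: 9→19, due 43, tardiness 0
Job 3: 19→31, due 25, tardiness 6
Job 4: 31→36, due 45, tardiness 0
Job 5: 36→54, due 18, tardiness 36
Job 6: 54→57, due 28, tardiness 29
Sum = 0+0+6+0+36+29 = 71.
SPT (increasing processing time): Job 6 Job 4 Job 1 Job 2 Job 3 Job 5.
Job 6: 0→3, due 28, tardiness 0
Job 4: 3→8, due 45, tardiness 0
Job 1: 8→17, due 49, tardiness 0
Job 2: 17→27, due 43, tardiness 0
Job 3: 27→39, due 25, tardiness 14
Job 5: 39→57, due 18, tardiness 39
Sum = 0+0+0+0+14+39 = 53.
LPT (decreasing processing time): Job 5 Job 3 Job 2 Job 1 Job 4 Job 6.
Job 5: 0→18, due 18, tardiness 0
Job 3: 18→30, due 25, tardiness 5
Job 2: 30→40, due 43, tardiness 0
Job 1: 40→49, due 49, tardiness 0
Job 4: 49→54, due 45, tardiness 9
Job 6: 54→57, due 28, tardiness 29
Sum = 0+5+0+0+9+29 = 43.
EDD (increasing due date): Job 5 Job 3 Job 6 Job 2 Job 4 Job 1.
Job 5: 0→18, due 18, tardiness 0
Job 3: 18→30, due 25, tardiness 5
Job 6: 30→33, due 28, tardiness 5
Job 2: 33→43, due 43, tardiness 0
Job 4: 43→48, due 45, tardiness 3
Job 1: 48→57, due 49, tardiness 8
Sum = 0+5+5+0+3+8 = 21.
FIFO 71, SPT 53, LPT 43, EDD 21 → minimum 21.

21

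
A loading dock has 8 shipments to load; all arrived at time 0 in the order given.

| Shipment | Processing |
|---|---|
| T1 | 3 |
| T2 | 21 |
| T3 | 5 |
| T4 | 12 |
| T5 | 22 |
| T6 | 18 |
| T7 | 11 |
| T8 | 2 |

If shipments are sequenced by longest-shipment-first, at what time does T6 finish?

LPT (decreasing processing time): T5 T2 T6 T4 T7 T3 T1 T8.
T5: 0→22
T2: 22→43
T6: 43→61

61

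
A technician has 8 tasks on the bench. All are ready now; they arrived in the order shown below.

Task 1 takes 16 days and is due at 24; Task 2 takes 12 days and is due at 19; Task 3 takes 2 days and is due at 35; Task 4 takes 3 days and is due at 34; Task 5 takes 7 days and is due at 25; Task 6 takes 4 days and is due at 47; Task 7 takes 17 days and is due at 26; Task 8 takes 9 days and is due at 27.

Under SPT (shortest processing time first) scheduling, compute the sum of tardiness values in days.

SPT (increasing processing time): Task 3 Task 4 Task 6 Task 5 Task 8 Task 2 Task 1 Task 7.
Task 3: 0→2, due 35, tardiness 0
Task 4: 2→5, due 34, tardiness 0
Task 6: 5→9, due 47, tardiness 0
Task 5: 9→16, due 25, tardiness 0
Task 8: 16→25, due 27, tardiness 0
Task 2: 25→37, due 19, tardiness 18
Task 1: 37→53, due 24, tardiness 29
Task 7: 53→70, due 26, tardiness 44
Sum = 0+0+0+0+0+18+29+44 = 91.

91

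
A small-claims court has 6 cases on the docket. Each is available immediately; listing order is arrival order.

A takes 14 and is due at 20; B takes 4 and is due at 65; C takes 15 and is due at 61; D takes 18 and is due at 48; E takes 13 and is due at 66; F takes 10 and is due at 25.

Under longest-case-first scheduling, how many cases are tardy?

3

LPT (decreasing processing time): D C A E F B.
D: 0→18, due 48, tardiness 0
C: 18→33, due 61, tardiness 0
A: 33→47, due 20, tardiness 27
E: 47→60, due 66, tardiness 0
F: 60→70, due 25, tardiness 45
B: 70→74, due 65, tardiness 9
Late cases: 3.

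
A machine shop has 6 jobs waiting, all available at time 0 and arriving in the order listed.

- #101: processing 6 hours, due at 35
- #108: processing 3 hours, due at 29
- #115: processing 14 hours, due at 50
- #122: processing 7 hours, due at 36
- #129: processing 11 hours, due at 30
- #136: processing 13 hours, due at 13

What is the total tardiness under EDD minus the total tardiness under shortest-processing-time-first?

EDD (increasing due date): #136 #108 #129 #101 #122 #115.
#136: 0→13, due 13, tardiness 0
#108: 13→16, due 29, tardiness 0
#129: 16→27, due 30, tardiness 0
#101: 27→33, due 35, tardiness 0
#122: 33→40, due 36, tardiness 4
#115: 40→54, due 50, tardiness 4
Sum = 0+0+0+0+4+4 = 8.
SPT (increasing processing time): #108 #101 #122 #129 #136 #115.
#108: 0→3, due 29, tardiness 0
#101: 3→9, due 35, tardiness 0
#122: 9→16, due 36, tardiness 0
#129: 16→27, due 30, tardiness 0
#136: 27→40, due 13, tardiness 27
#115: 40→54, due 50, tardiness 4
Sum = 0+0+0+0+27+4 = 31.
Difference = 8 − 31 = -23.

-23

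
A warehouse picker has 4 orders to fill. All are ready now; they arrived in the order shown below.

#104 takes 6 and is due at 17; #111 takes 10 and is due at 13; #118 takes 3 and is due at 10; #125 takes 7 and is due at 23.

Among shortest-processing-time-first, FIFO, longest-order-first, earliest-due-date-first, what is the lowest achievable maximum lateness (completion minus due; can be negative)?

SPT (increasing processing time): #118 #104 #125 #111.
#118: 0→3, due 10, lateness -7
#104: 3→9, due 17, lateness -8
#125: 9→16, due 23, lateness -7
#111: 16→26, due 13, lateness 13
Maximum = 13.
FIFO (arrival order): #104 #111 #118 #125.
#104: 0→6, due 17, lateness -11
#111: 6→16, due 13, lateness 3
#118: 16→19, due 10, lateness 9
#125: 19→26, due 23, lateness 3
Maximum = 9.
LPT (decreasing processing time): #111 #125 #104 #118.
#111: 0→10, due 13, lateness -3
#125: 10→17, due 23, lateness -6
#104: 17→23, due 17, lateness 6
#118: 23→26, due 10, lateness 16
Maximum = 16.
EDD (increasing due date): #118 #111 #104 #125.
#118: 0→3, due 10, lateness -7
#111: 3→13, due 13, lateness 0
#104: 13→19, due 17, lateness 2
#125: 19→26, due 23, lateness 3
Maximum = 3.
SPT 13, FIFO 9, LPT 16, EDD 3 → minimum 3.

3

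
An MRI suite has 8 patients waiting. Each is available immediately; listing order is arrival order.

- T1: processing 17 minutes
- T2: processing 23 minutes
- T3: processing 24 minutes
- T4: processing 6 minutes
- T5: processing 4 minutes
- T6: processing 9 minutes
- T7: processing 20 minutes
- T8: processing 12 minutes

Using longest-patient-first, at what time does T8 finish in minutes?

LPT (decreasing processing time): T3 T2 T7 T1 T8 T6 T4 T5.
T3: 0→24
T2: 24→47
T7: 47→67
T1: 67→84
T8: 84→96

96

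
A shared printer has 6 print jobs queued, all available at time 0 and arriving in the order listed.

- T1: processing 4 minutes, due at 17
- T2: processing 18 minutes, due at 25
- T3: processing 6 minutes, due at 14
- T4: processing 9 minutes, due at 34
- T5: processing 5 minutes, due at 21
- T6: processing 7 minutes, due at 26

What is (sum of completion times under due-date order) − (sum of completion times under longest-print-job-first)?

EDD (increasing due date): T3 T1 T5 T2 T6 T4.
T3: 0→6
T1: 6→10
T5: 10→15
T2: 15→33
T6: 33→40
T4: 40→49
Sum = 6+10+15+33+40+49 = 153.
LPT (decreasing processing time): T2 T4 T6 T3 T5 T1.
T2: 0→18
T4: 18→27
T6: 27→34
T3: 34→40
T5: 40→45
T1: 45→49
Sum = 18+27+34+40+45+49 = 213.
Difference = 153 − 213 = -60.

-60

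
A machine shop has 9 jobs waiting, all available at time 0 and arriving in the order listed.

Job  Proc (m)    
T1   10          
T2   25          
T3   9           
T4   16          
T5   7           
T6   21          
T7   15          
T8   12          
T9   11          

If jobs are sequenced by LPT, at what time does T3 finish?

LPT (decreasing processing time): T2 T6 T4 T7 T8 T9 T1 T3 T5.
T2: 0→25
T6: 25→46
T4: 46→62
T7: 62→77
T8: 77→89
T9: 89→100
T1: 100→110
T3: 110→119

119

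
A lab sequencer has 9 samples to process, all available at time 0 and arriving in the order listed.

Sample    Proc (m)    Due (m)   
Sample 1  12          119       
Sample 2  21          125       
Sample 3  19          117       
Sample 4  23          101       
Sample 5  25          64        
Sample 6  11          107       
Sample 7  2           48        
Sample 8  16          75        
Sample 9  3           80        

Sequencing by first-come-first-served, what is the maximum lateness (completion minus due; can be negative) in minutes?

FIFO (arrival order): Sample 1 Sample 2 Sample 3 Sample 4 Sample 5 Sample 6 Sample 7 Sample 8 Sample 9.
Sample 1: 0→12, due 119, lateness -107
Sample 2: 12→33, due 125, lateness -92
Sample 3: 33→52, due 117, lateness -65
Sample 4: 52→75, due 101, lateness -26
Sample 5: 75→100, due 64, lateness 36
Sample 6: 100→111, due 107, lateness 4
Sample 7: 111→113, due 48, lateness 65
Sample 8: 113→129, due 75, lateness 54
Sample 9: 129→132, due 80, lateness 52
Maximum = 65.

65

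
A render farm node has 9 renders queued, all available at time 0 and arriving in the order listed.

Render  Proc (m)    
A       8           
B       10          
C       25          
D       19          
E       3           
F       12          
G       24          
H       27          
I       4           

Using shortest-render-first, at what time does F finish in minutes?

37

SPT (increasing processing time): E I A B F D G C H.
E: 0→3
I: 3→7
A: 7→15
B: 15→25
F: 25→37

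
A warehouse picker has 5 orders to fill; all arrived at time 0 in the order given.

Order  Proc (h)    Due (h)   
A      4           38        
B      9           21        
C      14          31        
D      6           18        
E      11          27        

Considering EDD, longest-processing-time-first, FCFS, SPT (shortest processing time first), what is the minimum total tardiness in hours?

15

EDD (increasing due date): D B E C A.
D: 0→6, due 18, tardiness 0
B: 6→15, due 21, tardiness 0
E: 15→26, due 27, tardiness 0
C: 26→40, due 31, tardiness 9
A: 40→44, due 38, tardiness 6
Sum = 0+0+0+9+6 = 15.
LPT (decreasing processing time): C E B D A.
C: 0→14, due 31, tardiness 0
E: 14→25, due 27, tardiness 0
B: 25→34, due 21, tardiness 13
D: 34→40, due 18, tardiness 22
A: 40→44, due 38, tardiness 6
Sum = 0+0+13+22+6 = 41.
FIFO (arrival order): A B C D E.
A: 0→4, due 38, tardiness 0
B: 4→13, due 21, tardiness 0
C: 13→27, due 31, tardiness 0
D: 27→33, due 18, tardiness 15
E: 33→44, due 27, tardiness 17
Sum = 0+0+0+15+17 = 32.
SPT (increasing processing time): A D B E C.
A: 0→4, due 38, tardiness 0
D: 4→10, due 18, tardiness 0
B: 10→19, due 21, tardiness 0
E: 19→30, due 27, tardiness 3
C: 30→44, due 31, tardiness 13
Sum = 0+0+0+3+13 = 16.
EDD 15, LPT 41, FIFO 32, SPT 16 → minimum 15.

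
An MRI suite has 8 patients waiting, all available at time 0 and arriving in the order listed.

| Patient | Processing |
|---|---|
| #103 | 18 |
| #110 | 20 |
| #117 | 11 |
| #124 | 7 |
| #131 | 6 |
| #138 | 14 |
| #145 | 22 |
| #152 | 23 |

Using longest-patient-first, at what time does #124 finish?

LPT (decreasing processing time): #152 #145 #110 #103 #138 #117 #124 #131.
#152: 0→23
#145: 23→45
#110: 45→65
#103: 65→83
#138: 83→97
#117: 97→108
#124: 108→115

115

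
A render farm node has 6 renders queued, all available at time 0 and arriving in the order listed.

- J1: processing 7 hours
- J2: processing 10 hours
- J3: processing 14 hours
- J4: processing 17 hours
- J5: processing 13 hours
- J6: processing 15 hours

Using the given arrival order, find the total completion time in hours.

240

FIFO (arrival order): J1 J2 J3 J4 J5 J6.
J1: 0→7
J2: 7→17
J3: 17→31
J4: 31→48
J5: 48→61
J6: 61→76
Sum = 7+17+31+48+61+76 = 240.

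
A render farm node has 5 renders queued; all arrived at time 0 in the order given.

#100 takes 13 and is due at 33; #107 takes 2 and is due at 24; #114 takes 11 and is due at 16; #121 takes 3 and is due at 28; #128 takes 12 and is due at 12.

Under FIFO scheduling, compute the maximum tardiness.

29

FIFO (arrival order): #100 #107 #114 #121 #128.
#100: 0→13, due 33, tardiness 0
#107: 13→15, due 24, tardiness 0
#114: 15→26, due 16, tardiness 10
#121: 26→29, due 28, tardiness 1
#128: 29→41, due 12, tardiness 29
Maximum = 29.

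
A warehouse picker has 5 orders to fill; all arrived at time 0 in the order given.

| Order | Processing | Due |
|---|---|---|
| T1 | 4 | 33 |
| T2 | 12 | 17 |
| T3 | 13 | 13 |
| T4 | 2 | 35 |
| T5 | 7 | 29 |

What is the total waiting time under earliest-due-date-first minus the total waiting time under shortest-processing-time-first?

60

EDD (increasing due date): T3 T2 T5 T1 T4.
T3: waits 0, runs 0→13
T2: waits 13, runs 13→25
T5: waits 25, runs 25→32
T1: waits 32, runs 32→36
T4: waits 36, runs 36→38
Sum = 0+13+25+32+36 = 106.
SPT (increasing processing time): T4 T1 T5 T2 T3.
T4: waits 0, runs 0→2
T1: waits 2, runs 2→6
T5: waits 6, runs 6→13
T2: waits 13, runs 13→25
T3: waits 25, runs 25→38
Sum = 0+2+6+13+25 = 46.
Difference = 106 − 46 = 60.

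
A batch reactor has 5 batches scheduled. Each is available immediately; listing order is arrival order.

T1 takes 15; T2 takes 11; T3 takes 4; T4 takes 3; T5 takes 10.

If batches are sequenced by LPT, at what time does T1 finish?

LPT (decreasing processing time): T1 T2 T5 T3 T4.
T1: 0→15

15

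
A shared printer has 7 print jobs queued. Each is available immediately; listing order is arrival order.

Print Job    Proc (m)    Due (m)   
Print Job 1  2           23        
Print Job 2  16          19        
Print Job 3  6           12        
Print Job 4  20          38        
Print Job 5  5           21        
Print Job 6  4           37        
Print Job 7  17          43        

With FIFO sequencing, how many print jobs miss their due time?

FIFO (arrival order): Print Job 1 Print Job 2 Print Job 3 Print Job 4 Print Job 5 Print Job 6 Print Job 7.
Print Job 1: 0→2, due 23, tardiness 0
Print Job 2: 2→18, due 19, tardiness 0
Print Job 3: 18→24, due 12, tardiness 12
Print Job 4: 24→44, due 38, tardiness 6
Print Job 5: 44→49, due 21, tardiness 28
Print Job 6: 49→53, due 37, tardiness 16
Print Job 7: 53→70, due 43, tardiness 27
Late print jobs: 5.

5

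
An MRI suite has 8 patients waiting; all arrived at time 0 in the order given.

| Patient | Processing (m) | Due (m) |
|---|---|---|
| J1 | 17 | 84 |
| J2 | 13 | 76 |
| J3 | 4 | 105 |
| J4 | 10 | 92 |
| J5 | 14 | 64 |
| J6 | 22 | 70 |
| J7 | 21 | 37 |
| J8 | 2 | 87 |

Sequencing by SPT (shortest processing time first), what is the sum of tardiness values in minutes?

SPT (increasing processing time): J8 J3 J4 J2 J5 J1 J7 J6.
J8: 0→2, due 87, tardiness 0
J3: 2→6, due 105, tardiness 0
J4: 6→16, due 92, tardiness 0
J2: 16→29, due 76, tardiness 0
J5: 29→43, due 64, tardiness 0
J1: 43→60, due 84, tardiness 0
J7: 60→81, due 37, tardiness 44
J6: 81→103, due 70, tardiness 33
Sum = 0+0+0+0+0+0+44+33 = 77.

77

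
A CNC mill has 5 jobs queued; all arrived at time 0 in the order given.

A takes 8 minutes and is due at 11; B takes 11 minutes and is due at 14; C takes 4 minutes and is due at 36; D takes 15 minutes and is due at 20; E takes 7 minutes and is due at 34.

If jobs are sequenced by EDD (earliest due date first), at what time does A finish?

8

EDD (increasing due date): A B D E C.
A: 0→8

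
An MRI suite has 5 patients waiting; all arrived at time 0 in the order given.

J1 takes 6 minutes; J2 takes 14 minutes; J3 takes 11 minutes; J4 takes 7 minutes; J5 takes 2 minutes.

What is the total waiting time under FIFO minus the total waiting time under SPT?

44

FIFO (arrival order): J1 J2 J3 J4 J5.
J1: waits 0, runs 0→6
J2: waits 6, runs 6→20
J3: waits 20, runs 20→31
J4: waits 31, runs 31→38
J5: waits 38, runs 38→40
Sum = 0+6+20+31+38 = 95.
SPT (increasing processing time): J5 J1 J4 J3 J2.
J5: waits 0, runs 0→2
J1: waits 2, runs 2→8
J4: waits 8, runs 8→15
J3: waits 15, runs 15→26
J2: waits 26, runs 26→40
Sum = 0+2+8+15+26 = 51.
Difference = 95 − 51 = 44.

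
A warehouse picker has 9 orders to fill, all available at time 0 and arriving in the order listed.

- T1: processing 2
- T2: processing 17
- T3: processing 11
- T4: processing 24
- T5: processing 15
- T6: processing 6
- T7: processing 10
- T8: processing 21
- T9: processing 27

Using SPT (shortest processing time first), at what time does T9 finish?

SPT (increasing processing time): T1 T6 T7 T3 T5 T2 T8 T4 T9.
T1: 0→2
T6: 2→8
T7: 8→18
T3: 18→29
T5: 29→44
T2: 44→61
T8: 61→82
T4: 82→106
T9: 106→133

133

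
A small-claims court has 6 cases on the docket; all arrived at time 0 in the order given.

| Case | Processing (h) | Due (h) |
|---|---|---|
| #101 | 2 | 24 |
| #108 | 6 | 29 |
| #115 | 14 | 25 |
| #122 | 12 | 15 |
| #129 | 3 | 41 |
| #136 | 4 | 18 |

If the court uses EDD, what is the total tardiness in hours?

16

EDD (increasing due date): #122 #136 #101 #115 #108 #129.
#122: 0→12, due 15, tardiness 0
#136: 12→16, due 18, tardiness 0
#101: 16→18, due 24, tardiness 0
#115: 18→32, due 25, tardiness 7
#108: 32→38, due 29, tardiness 9
#129: 38→41, due 41, tardiness 0
Sum = 0+0+0+7+9+0 = 16.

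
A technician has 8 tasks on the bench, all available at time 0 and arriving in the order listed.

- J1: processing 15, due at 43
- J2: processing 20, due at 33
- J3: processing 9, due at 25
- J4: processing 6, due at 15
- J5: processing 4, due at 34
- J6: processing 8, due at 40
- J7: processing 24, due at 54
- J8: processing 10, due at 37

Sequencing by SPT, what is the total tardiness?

92

SPT (increasing processing time): J5 J4 J6 J3 J8 J1 J2 J7.
J5: 0→4, due 34, tardiness 0
J4: 4→10, due 15, tardiness 0
J6: 10→18, due 40, tardiness 0
J3: 18→27, due 25, tardiness 2
J8: 27→37, due 37, tardiness 0
J1: 37→52, due 43, tardiness 9
J2: 52→72, due 33, tardiness 39
J7: 72→96, due 54, tardiness 42
Sum = 0+0+0+2+0+9+39+42 = 92.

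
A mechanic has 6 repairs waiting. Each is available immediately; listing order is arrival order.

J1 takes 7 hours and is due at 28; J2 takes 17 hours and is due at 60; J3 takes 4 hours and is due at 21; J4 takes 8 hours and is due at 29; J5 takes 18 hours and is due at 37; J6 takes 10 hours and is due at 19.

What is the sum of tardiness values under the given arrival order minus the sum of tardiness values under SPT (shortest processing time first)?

FIFO (arrival order): J1 J2 J3 J4 J5 J6.
J1: 0→7, due 28, tardiness 0
J2: 7→24, due 60, tardiness 0
J3: 24→28, due 21, tardiness 7
J4: 28→36, due 29, tardiness 7
J5: 36→54, due 37, tardiness 17
J6: 54→64, due 19, tardiness 45
Sum = 0+0+7+7+17+45 = 76.
SPT (increasing processing time): J3 J1 J4 J6 J2 J5.
J3: 0→4, due 21, tardiness 0
J1: 4→11, due 28, tardiness 0
J4: 11→19, due 29, tardiness 0
J6: 19→29, due 19, tardiness 10
J2: 29→46, due 60, tardiness 0
J5: 46→64, due 37, tardiness 27
Sum = 0+0+0+10+0+27 = 37.
Difference = 76 − 37 = 39.

39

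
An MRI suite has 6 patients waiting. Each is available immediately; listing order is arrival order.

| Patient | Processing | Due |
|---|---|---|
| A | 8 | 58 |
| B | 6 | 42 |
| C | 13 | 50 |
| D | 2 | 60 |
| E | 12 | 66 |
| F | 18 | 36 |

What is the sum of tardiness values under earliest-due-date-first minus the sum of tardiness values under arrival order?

EDD (increasing due date): F B C A D E.
F: 0→18, due 36, tardiness 0
B: 18→24, due 42, tardiness 0
C: 24→37, due 50, tardiness 0
A: 37→45, due 58, tardiness 0
D: 45→47, due 60, tardiness 0
E: 47→59, due 66, tardiness 0
Sum = 0+0+0+0+0+0 = 0.
FIFO (arrival order): A B C D E F.
A: 0→8, due 58, tardiness 0
B: 8→14, due 42, tardiness 0
C: 14→27, due 50, tardiness 0
D: 27→29, due 60, tardiness 0
E: 29→41, due 66, tardiness 0
F: 41→59, due 36, tardiness 23
Sum = 0+0+0+0+0+23 = 23.
Difference = 0 − 23 = -23.

-23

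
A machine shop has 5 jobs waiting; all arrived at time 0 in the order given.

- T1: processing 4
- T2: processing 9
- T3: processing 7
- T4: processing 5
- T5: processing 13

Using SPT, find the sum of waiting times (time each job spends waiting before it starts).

SPT (increasing processing time): T1 T4 T3 T2 T5.
T1: waits 0, runs 0→4
T4: waits 4, runs 4→9
T3: waits 9, runs 9→16
T2: waits 16, runs 16→25
T5: waits 25, runs 25→38
Sum = 0+4+9+16+25 = 54.

54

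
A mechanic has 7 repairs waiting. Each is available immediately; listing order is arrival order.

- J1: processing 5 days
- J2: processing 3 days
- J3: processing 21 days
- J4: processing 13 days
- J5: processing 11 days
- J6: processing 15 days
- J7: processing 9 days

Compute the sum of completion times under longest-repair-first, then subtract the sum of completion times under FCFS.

LPT (decreasing processing time): J3 J6 J4 J5 J7 J1 J2.
J3: 0→21
J6: 21→36
J4: 36→49
J5: 49→60
J7: 60→69
J1: 69→74
J2: 74→77
Sum = 21+36+49+60+69+74+77 = 386.
FIFO (arrival order): J1 J2 J3 J4 J5 J6 J7.
J1: 0→5
J2: 5→8
J3: 8→29
J4: 29→42
J5: 42→53
J6: 53→68
J7: 68→77
Sum = 5+8+29+42+53+68+77 = 282.
Difference = 386 − 282 = 104.

104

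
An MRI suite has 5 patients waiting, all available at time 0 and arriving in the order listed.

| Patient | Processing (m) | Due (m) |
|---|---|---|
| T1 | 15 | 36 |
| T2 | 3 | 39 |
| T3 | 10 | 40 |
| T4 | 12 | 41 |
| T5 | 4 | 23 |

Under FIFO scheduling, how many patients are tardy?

1

FIFO (arrival order): T1 T2 T3 T4 T5.
T1: 0→15, due 36, tardiness 0
T2: 15→18, due 39, tardiness 0
T3: 18→28, due 40, tardiness 0
T4: 28→40, due 41, tardiness 0
T5: 40→44, due 23, tardiness 21
Late patients: 1.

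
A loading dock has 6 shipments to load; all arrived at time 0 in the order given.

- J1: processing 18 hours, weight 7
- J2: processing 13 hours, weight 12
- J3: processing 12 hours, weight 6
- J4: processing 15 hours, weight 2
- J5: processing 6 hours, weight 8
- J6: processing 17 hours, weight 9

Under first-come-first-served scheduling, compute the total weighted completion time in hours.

FIFO (arrival order): J1 J2 J3 J4 J5 J6.
J1: finishes 18, weight 7, w·C = 126
J2: finishes 31, weight 12, w·C = 372
J3: finishes 43, weight 6, w·C = 258
J4: finishes 58, weight 2, w·C = 116
J5: finishes 64, weight 8, w·C = 512
J6: finishes 81, weight 9, w·C = 729
Sum = 126+372+258+116+512+729 = 2113.

2113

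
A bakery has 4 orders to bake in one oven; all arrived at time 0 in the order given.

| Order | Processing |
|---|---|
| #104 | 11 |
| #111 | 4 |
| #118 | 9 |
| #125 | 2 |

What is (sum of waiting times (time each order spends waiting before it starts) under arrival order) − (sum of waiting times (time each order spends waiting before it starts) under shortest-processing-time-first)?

FIFO (arrival order): #104 #111 #118 #125.
#104: waits 0, runs 0→11
#111: waits 11, runs 11→15
#118: waits 15, runs 15→24
#125: waits 24, runs 24→26
Sum = 0+11+15+24 = 50.
SPT (increasing processing time): #125 #111 #118 #104.
#125: waits 0, runs 0→2
#111: waits 2, runs 2→6
#118: waits 6, runs 6→15
#104: waits 15, runs 15→26
Sum = 0+2+6+15 = 23.
Difference = 50 − 23 = 27.

27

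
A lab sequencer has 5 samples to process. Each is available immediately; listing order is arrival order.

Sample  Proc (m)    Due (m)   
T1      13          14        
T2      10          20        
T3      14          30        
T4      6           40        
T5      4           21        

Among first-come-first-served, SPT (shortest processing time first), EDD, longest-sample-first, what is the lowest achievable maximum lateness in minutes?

11

FIFO (arrival order): T1 T2 T3 T4 T5.
T1: 0→13, due 14, lateness -1
T2: 13→23, due 20, lateness 3
T3: 23→37, due 30, lateness 7
T4: 37→43, due 40, lateness 3
T5: 43→47, due 21, lateness 26
Maximum = 26.
SPT (increasing processing time): T5 T4 T2 T1 T3.
T5: 0→4, due 21, lateness -17
T4: 4→10, due 40, lateness -30
T2: 10→20, due 20, lateness 0
T1: 20→33, due 14, lateness 19
T3: 33→47, due 30, lateness 17
Maximum = 19.
EDD (increasing due date): T1 T2 T5 T3 T4.
T1: 0→13, due 14, lateness -1
T2: 13→23, due 20, lateness 3
T5: 23→27, due 21, lateness 6
T3: 27→41, due 30, lateness 11
T4: 41→47, due 40, lateness 7
Maximum = 11.
LPT (decreasing processing time): T3 T1 T2 T4 T5.
T3: 0→14, due 30, lateness -16
T1: 14→27, due 14, lateness 13
T2: 27→37, due 20, lateness 17
T4: 37→43, due 40, lateness 3
T5: 43→47, due 21, lateness 26
Maximum = 26.
FIFO 26, SPT 19, EDD 11, LPT 26 → minimum 11.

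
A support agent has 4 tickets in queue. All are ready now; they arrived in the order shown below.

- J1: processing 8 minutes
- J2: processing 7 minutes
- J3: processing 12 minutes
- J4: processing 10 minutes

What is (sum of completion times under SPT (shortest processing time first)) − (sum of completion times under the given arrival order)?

-3

SPT (increasing processing time): J2 J1 J4 J3.
J2: 0→7
J1: 7→15
J4: 15→25
J3: 25→37
Sum = 7+15+25+37 = 84.
FIFO (arrival order): J1 J2 J3 J4.
J1: 0→8
J2: 8→15
J3: 15→27
J4: 27→37
Sum = 8+15+27+37 = 87.
Difference = 84 − 87 = -3.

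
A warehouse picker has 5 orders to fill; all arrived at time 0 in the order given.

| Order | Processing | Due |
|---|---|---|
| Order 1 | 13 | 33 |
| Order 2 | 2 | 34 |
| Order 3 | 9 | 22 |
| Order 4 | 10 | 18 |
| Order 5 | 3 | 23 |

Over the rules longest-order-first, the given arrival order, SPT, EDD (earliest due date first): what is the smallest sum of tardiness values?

LPT (decreasing processing time): Order 1 Order 4 Order 3 Order 5 Order 2.
Order 1: 0→13, due 33, tardiness 0
Order 4: 13→23, due 18, tardiness 5
Order 3: 23→32, due 22, tardiness 10
Order 5: 32→35, due 23, tardiness 12
Order 2: 35→37, due 34, tardiness 3
Sum = 0+5+10+12+3 = 30.
FIFO (arrival order): Order 1 Order 2 Order 3 Order 4 Order 5.
Order 1: 0→13, due 33, tardiness 0
Order 2: 13→15, due 34, tardiness 0
Order 3: 15→24, due 22, tardiness 2
Order 4: 24→34, due 18, tardiness 16
Order 5: 34→37, due 23, tardiness 14
Sum = 0+0+2+16+14 = 32.
SPT (increasing processing time): Order 2 Order 5 Order 3 Order 4 Order 1.
Order 2: 0→2, due 34, tardiness 0
Order 5: 2→5, due 23, tardiness 0
Order 3: 5→14, due 22, tardiness 0
Order 4: 14→24, due 18, tardiness 6
Order 1: 24→37, due 33, tardiness 4
Sum = 0+0+0+6+4 = 10.
EDD (increasing due date): Order 4 Order 3 Order 5 Order 1 Order 2.
Order 4: 0→10, due 18, tardiness 0
Order 3: 10→19, due 22, tardiness 0
Order 5: 19→22, due 23, tardiness 0
Order 1: 22→35, due 33, tardiness 2
Order 2: 35→37, due 34, tardiness 3
Sum = 0+0+0+2+3 = 5.
LPT 30, FIFO 32, SPT 10, EDD 5 → minimum 5.

5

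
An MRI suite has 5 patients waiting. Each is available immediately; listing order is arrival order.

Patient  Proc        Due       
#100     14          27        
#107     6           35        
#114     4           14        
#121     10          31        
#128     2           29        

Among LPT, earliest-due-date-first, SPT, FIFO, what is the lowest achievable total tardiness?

1

LPT (decreasing processing time): #100 #121 #107 #114 #128.
#100: 0→14, due 27, tardiness 0
#121: 14→24, due 31, tardiness 0
#107: 24→30, due 35, tardiness 0
#114: 30→34, due 14, tardiness 20
#128: 34→36, due 29, tardiness 7
Sum = 0+0+0+20+7 = 27.
EDD (increasing due date): #114 #100 #128 #121 #107.
#114: 0→4, due 14, tardiness 0
#100: 4→18, due 27, tardiness 0
#128: 18→20, due 29, tardiness 0
#121: 20→30, due 31, tardiness 0
#107: 30→36, due 35, tardiness 1
Sum = 0+0+0+0+1 = 1.
SPT (increasing processing time): #128 #114 #107 #121 #100.
#128: 0→2, due 29, tardiness 0
#114: 2→6, due 14, tardiness 0
#107: 6→12, due 35, tardiness 0
#121: 12→22, due 31, tardiness 0
#100: 22→36, due 27, tardiness 9
Sum = 0+0+0+0+9 = 9.
FIFO (arrival order): #100 #107 #114 #121 #128.
#100: 0→14, due 27, tardiness 0
#107: 14→20, due 35, tardiness 0
#114: 20→24, due 14, tardiness 10
#121: 24→34, due 31, tardiness 3
#128: 34→36, due 29, tardiness 7
Sum = 0+0+10+3+7 = 20.
LPT 27, EDD 1, SPT 9, FIFO 20 → minimum 1.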